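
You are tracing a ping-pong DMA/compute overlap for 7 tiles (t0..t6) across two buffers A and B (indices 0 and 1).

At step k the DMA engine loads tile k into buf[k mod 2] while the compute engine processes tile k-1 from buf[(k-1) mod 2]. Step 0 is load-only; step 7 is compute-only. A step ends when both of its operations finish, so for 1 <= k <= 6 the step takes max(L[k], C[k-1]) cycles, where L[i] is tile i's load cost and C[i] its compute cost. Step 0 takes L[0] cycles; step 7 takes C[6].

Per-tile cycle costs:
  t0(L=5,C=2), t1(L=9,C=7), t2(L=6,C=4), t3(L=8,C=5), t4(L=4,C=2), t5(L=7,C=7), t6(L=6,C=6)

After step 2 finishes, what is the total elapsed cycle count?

k=0 load=t0/5c comp=- wait=5 total=5
k=1 load=t1/9c comp=t0/2c wait=9 total=14
k=2 load=t2/6c comp=t1/7c wait=7 total=21
k=3 load=t3/8c comp=t2/4c wait=8 total=29
k=4 load=t4/4c comp=t3/5c wait=5 total=34
k=5 load=t5/7c comp=t4/2c wait=7 total=41
k=6 load=t6/6c comp=t5/7c wait=7 total=48
k=7 load=- comp=t6/6c wait=6 total=54

end_cycle[2] = 21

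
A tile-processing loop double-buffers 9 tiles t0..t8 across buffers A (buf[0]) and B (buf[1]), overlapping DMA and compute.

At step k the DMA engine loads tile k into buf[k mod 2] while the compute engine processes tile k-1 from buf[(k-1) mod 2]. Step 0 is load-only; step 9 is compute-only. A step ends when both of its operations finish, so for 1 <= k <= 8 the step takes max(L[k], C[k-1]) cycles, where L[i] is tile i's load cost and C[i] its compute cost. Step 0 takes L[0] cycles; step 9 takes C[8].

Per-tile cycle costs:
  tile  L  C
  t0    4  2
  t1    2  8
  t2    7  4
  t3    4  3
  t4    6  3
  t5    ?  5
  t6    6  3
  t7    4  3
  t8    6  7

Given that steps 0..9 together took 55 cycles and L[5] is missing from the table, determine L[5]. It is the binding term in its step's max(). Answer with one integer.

L[5] = 8

step 0 = dur = L[0]=4 = 4
step 1 = dur = max(L[1]=2, C[0]=2) = 2
step 2 = dur = max(L[2]=7, C[1]=8) = 8
step 3 = dur = max(L[3]=4, C[2]=4) = 4
step 4 = dur = max(L[4]=6, C[3]=3) = 6
step 5 = dur = max(L[5]=?, C[4]=3) = L[5]  (unknown; binding)
step 6 = dur = max(L[6]=6, C[5]=5) = 6
step 7 = dur = max(L[7]=4, C[6]=3) = 4
step 8 = dur = max(L[8]=6, C[7]=3) = 6
step 9 = dur = C[8]=7 = 7
sum of known step durations = 47
dur[5] = total - known = 55 - 47 = 8
L[5] is the binding max in step 5, so L[5] = dur[5] = 8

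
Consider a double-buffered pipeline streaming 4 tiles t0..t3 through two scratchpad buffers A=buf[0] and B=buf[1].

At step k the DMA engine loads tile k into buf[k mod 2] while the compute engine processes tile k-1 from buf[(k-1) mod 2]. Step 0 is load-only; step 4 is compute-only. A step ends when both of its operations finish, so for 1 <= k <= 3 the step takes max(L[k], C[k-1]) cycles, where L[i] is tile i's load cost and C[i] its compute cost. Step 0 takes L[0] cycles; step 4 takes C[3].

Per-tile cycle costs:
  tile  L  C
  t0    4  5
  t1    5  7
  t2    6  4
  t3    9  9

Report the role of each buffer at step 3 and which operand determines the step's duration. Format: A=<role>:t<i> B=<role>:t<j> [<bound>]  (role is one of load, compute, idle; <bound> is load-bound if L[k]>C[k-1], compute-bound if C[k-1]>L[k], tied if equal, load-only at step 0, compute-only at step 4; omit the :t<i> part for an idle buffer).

step 3: A=compute:t2 B=load:t3 [load-bound]

  0. 4=4c; end=4; A:t0 B:-
  1. max(5,5)=5c; end=9; A:t0 B:t1
  2. max(6,7)=7c; end=16; A:t2 B:t1
  3. max(9,4)=9c; end=25; A:t2 B:t3
  4. 9=9c; end=34; A:t2 B:t3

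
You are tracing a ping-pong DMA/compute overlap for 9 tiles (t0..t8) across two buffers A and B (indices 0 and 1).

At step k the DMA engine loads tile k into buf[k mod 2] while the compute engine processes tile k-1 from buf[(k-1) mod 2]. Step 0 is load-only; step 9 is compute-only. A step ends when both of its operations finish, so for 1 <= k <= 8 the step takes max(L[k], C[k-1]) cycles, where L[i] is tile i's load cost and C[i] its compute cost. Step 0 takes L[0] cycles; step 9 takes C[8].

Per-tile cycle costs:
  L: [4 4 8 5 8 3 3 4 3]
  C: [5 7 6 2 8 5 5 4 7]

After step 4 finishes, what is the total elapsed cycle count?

k=0 load=t0/4c comp=- wait=4 total=4
k=1 load=t1/4c comp=t0/5c wait=5 total=9
k=2 load=t2/8c comp=t1/7c wait=8 total=17
k=3 load=t3/5c comp=t2/6c wait=6 total=23
k=4 load=t4/8c comp=t3/2c wait=8 total=31
k=5 load=t5/3c comp=t4/8c wait=8 total=39
k=6 load=t6/3c comp=t5/5c wait=5 total=44
k=7 load=t7/4c comp=t6/5c wait=5 total=49
k=8 load=t8/3c comp=t7/4c wait=4 total=53
k=9 load=- comp=t8/7c wait=7 total=60

end_cycle[4] = 31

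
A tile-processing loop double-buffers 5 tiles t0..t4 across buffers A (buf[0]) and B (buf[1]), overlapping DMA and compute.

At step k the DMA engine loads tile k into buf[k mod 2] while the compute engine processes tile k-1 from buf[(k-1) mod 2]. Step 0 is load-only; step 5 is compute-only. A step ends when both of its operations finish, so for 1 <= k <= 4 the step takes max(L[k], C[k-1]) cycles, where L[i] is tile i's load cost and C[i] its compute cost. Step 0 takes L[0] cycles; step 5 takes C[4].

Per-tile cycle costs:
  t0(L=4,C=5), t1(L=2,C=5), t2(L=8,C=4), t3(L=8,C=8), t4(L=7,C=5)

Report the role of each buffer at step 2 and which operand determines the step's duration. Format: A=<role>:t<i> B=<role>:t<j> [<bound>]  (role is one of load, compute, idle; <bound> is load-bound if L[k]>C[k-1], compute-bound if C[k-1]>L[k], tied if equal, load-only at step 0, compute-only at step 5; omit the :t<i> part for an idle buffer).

step 2: A=load:t2 B=compute:t1 [load-bound]

  0. 4=4c; end=4; A:t0 B:-
  1. max(2,5)=5c; end=9; A:t0 B:t1
  2. max(8,5)=8c; end=17; A:t2 B:t1
  3. max(8,4)=8c; end=25; A:t2 B:t3
  4. max(7,8)=8c; end=33; A:t4 B:t3
  5. 5=5c; end=38; A:t4 B:t3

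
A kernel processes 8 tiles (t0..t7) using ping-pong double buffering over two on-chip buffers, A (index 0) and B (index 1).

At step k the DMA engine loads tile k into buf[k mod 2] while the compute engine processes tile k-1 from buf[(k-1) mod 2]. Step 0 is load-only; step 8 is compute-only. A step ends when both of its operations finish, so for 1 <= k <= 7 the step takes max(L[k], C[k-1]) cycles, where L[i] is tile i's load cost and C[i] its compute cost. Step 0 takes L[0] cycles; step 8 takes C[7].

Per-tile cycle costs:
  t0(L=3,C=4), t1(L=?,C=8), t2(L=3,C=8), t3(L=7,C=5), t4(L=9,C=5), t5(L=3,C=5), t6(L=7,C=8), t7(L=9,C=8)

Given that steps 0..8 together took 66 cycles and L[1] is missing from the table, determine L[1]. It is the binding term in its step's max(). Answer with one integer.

L[1] = 9

step 0: dur = L[0]=3 = 3
step 1: dur = max(L[1]=?, C[0]=4) = L[1]  (unknown; binding)
step 2: dur = max(L[2]=3, C[1]=8) = 8
step 3: dur = max(L[3]=7, C[2]=8) = 8
step 4: dur = max(L[4]=9, C[3]=5) = 9
step 5: dur = max(L[5]=3, C[4]=5) = 5
step 6: dur = max(L[6]=7, C[5]=5) = 7
step 7: dur = max(L[7]=9, C[6]=8) = 9
step 8: dur = C[7]=8 = 8
sum of known step durations = 57
dur[1] = total - known = 66 - 57 = 9
L[1] is the binding max in step 1, so L[1] = dur[1] = 9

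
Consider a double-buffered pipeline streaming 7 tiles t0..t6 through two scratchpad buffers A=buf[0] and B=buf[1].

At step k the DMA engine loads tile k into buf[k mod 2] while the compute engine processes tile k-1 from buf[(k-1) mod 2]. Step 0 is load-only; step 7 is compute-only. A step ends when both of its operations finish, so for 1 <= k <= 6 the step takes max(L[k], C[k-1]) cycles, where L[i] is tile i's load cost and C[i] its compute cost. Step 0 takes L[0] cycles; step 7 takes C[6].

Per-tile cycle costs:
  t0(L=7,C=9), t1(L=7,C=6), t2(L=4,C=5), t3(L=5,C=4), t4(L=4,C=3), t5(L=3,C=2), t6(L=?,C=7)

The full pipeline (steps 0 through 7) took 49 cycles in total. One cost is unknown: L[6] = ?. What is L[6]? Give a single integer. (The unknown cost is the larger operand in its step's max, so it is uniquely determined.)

step 0 → dur = L[0]=7 = 7
step 1 → dur = max(L[1]=7, C[0]=9) = 9
step 2 → dur = max(L[2]=4, C[1]=6) = 6
step 3 → dur = max(L[3]=5, C[2]=5) = 5
step 4 → dur = max(L[4]=4, C[3]=4) = 4
step 5 → dur = max(L[5]=3, C[4]=3) = 3
step 6 → dur = max(L[6]=?, C[5]=2) = L[6]  (unknown; binding)
step 7 → dur = C[6]=7 = 7
sum of known step durations = 41
dur[6] = total - known = 49 - 41 = 8
L[6] is the binding max in step 6, so L[6] = dur[6] = 8

L[6] = 8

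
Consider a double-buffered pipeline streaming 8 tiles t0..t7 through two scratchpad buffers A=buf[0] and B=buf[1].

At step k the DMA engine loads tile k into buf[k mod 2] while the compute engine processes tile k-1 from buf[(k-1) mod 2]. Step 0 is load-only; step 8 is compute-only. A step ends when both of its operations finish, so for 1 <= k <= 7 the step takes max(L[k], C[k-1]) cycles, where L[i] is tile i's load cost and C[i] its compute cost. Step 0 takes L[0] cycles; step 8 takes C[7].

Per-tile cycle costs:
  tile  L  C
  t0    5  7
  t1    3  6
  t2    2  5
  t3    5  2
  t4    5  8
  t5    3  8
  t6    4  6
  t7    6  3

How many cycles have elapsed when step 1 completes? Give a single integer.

k=0 load=t0/5c comp=- wait=5 total=5
k=1 load=t1/3c comp=t0/7c wait=7 total=12
k=2 load=t2/2c comp=t1/6c wait=6 total=18
k=3 load=t3/5c comp=t2/5c wait=5 total=23
k=4 load=t4/5c comp=t3/2c wait=5 total=28
k=5 load=t5/3c comp=t4/8c wait=8 total=36
k=6 load=t6/4c comp=t5/8c wait=8 total=44
k=7 load=t7/6c comp=t6/6c wait=6 total=50
k=8 load=- comp=t7/3c wait=3 total=53

end_cycle[1] = 12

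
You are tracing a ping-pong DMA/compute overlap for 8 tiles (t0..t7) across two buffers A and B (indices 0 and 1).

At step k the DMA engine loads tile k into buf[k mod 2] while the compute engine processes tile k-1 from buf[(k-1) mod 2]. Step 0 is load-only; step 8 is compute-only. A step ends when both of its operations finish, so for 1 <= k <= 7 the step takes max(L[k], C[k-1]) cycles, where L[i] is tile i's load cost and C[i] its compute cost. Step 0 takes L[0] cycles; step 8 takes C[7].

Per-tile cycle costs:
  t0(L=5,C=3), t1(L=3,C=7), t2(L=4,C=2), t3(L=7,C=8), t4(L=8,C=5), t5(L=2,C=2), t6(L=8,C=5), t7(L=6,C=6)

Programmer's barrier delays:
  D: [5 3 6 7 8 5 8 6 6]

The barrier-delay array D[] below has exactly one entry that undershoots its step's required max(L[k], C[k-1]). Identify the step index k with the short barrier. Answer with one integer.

[0] required=L[0]=5=5 vs D=5 ok
[1] required=max(L[1]=3,C[0]=3)=3 vs D=3 ok
[2] required=max(L[2]=4,C[1]=7)=7 vs D=6 SHORT
[3] required=max(L[3]=7,C[2]=2)=7 vs D=7 ok
[4] required=max(L[4]=8,C[3]=8)=8 vs D=8 ok
[5] required=max(L[5]=2,C[4]=5)=5 vs D=5 ok
[6] required=max(L[6]=8,C[5]=2)=8 vs D=8 ok
[7] required=max(L[7]=6,C[6]=5)=6 vs D=6 ok
[8] required=C[7]=6=6 vs D=6 ok

hazard at step 2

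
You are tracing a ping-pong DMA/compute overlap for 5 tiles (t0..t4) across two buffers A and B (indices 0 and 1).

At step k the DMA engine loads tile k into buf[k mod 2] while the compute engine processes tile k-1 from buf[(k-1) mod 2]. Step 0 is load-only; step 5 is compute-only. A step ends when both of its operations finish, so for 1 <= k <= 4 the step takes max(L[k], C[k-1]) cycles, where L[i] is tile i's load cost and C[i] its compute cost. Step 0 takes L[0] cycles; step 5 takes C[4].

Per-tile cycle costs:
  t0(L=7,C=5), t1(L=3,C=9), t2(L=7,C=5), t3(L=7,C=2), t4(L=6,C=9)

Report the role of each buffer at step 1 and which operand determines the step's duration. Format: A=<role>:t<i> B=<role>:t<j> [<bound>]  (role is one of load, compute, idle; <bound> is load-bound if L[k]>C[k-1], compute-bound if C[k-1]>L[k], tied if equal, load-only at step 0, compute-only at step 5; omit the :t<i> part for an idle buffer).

step 1: A=compute:t0 B=load:t1 [compute-bound]

[0] DMA t0→A (7c) ∥ CU idle ⇒ 7c, clock 7
[1] DMA t1→B (3c) ∥ CU A:t0 (5c) ⇒ 5c, clock 12
[2] DMA t2→A (7c) ∥ CU B:t1 (9c) ⇒ 9c, clock 21
[3] DMA t3→B (7c) ∥ CU A:t2 (5c) ⇒ 7c, clock 28
[4] DMA t4→A (6c) ∥ CU B:t3 (2c) ⇒ 6c, clock 34
[5] DMA idle ∥ CU A:t4 (9c) ⇒ 9c, clock 43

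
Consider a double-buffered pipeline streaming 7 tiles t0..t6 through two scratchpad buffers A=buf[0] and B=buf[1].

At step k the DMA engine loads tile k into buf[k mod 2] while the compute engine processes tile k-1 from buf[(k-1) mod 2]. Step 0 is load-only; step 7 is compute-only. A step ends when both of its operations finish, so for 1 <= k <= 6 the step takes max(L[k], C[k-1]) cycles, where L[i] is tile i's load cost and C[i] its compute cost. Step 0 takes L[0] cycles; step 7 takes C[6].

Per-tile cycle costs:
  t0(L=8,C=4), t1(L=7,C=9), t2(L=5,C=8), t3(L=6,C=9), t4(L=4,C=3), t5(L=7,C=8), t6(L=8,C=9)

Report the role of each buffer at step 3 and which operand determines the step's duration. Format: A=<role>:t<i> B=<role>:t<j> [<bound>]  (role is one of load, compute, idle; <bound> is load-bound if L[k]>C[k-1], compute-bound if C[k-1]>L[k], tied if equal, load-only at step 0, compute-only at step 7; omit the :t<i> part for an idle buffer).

k=0 load=t0/8c comp=- wait=8 total=8
k=1 load=t1/7c comp=t0/4c wait=7 total=15
k=2 load=t2/5c comp=t1/9c wait=9 total=24
k=3 load=t3/6c comp=t2/8c wait=8 total=32
k=4 load=t4/4c comp=t3/9c wait=9 total=41
k=5 load=t5/7c comp=t4/3c wait=7 total=48
k=6 load=t6/8c comp=t5/8c wait=8 total=56
k=7 load=- comp=t6/9c wait=9 total=65

step 3: A=compute:t2 B=load:t3 [compute-bound]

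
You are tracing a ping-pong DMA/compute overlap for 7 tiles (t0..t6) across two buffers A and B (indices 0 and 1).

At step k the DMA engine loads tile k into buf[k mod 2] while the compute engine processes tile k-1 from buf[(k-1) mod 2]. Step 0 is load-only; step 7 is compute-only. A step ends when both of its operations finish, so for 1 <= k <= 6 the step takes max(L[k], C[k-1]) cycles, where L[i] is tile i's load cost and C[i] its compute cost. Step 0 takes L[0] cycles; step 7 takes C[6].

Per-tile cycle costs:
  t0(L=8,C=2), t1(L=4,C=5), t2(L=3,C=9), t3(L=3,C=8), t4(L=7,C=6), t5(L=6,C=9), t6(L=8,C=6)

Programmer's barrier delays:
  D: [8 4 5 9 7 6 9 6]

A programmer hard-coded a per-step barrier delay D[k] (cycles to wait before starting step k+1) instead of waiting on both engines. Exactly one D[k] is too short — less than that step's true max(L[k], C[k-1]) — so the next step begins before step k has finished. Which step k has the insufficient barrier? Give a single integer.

[0] required=L[0]=8=8 vs D=8 ok
[1] required=max(L[1]=4,C[0]=2)=4 vs D=4 ok
[2] required=max(L[2]=3,C[1]=5)=5 vs D=5 ok
[3] required=max(L[3]=3,C[2]=9)=9 vs D=9 ok
[4] required=max(L[4]=7,C[3]=8)=8 vs D=7 SHORT
[5] required=max(L[5]=6,C[4]=6)=6 vs D=6 ok
[6] required=max(L[6]=8,C[5]=9)=9 vs D=9 ok
[7] required=C[6]=6=6 vs D=6 ok

hazard at step 4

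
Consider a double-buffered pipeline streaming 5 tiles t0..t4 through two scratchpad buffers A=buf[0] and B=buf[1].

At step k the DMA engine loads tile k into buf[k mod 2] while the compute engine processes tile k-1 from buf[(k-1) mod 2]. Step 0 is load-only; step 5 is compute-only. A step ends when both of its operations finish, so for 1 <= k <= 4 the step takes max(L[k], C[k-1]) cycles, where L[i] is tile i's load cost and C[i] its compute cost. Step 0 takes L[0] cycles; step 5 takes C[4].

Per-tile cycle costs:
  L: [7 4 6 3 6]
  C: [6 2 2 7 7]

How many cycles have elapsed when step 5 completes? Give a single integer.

[0] DMA t0→A (7c) ∥ CU idle ⇒ 7c, clock 7
[1] DMA t1→B (4c) ∥ CU A:t0 (6c) ⇒ 6c, clock 13
[2] DMA t2→A (6c) ∥ CU B:t1 (2c) ⇒ 6c, clock 19
[3] DMA t3→B (3c) ∥ CU A:t2 (2c) ⇒ 3c, clock 22
[4] DMA t4→A (6c) ∥ CU B:t3 (7c) ⇒ 7c, clock 29
[5] DMA idle ∥ CU A:t4 (7c) ⇒ 7c, clock 36

end_cycle[5] = 36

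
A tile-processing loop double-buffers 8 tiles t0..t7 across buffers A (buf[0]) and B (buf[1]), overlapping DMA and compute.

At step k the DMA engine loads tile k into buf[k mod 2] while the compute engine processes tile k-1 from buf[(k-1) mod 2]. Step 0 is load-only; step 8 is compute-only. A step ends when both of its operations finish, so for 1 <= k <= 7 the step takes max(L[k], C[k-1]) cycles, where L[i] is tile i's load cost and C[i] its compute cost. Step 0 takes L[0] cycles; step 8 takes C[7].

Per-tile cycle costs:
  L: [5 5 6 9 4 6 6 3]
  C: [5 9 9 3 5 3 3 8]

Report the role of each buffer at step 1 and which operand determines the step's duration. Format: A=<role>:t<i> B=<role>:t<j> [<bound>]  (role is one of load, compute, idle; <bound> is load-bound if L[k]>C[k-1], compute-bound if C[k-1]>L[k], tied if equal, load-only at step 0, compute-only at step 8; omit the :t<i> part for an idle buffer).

[0] DMA t0→A (5c) ∥ CU idle ⇒ 5c, clock 5
[1] DMA t1→B (5c) ∥ CU A:t0 (5c) ⇒ 5c, clock 10
[2] DMA t2→A (6c) ∥ CU B:t1 (9c) ⇒ 9c, clock 19
[3] DMA t3→B (9c) ∥ CU A:t2 (9c) ⇒ 9c, clock 28
[4] DMA t4→A (4c) ∥ CU B:t3 (3c) ⇒ 4c, clock 32
[5] DMA t5→B (6c) ∥ CU A:t4 (5c) ⇒ 6c, clock 38
[6] DMA t6→A (6c) ∥ CU B:t5 (3c) ⇒ 6c, clock 44
[7] DMA t7→B (3c) ∥ CU A:t6 (3c) ⇒ 3c, clock 47
[8] DMA idle ∥ CU B:t7 (8c) ⇒ 8c, clock 55

step 1: A=compute:t0 B=load:t1 [tied]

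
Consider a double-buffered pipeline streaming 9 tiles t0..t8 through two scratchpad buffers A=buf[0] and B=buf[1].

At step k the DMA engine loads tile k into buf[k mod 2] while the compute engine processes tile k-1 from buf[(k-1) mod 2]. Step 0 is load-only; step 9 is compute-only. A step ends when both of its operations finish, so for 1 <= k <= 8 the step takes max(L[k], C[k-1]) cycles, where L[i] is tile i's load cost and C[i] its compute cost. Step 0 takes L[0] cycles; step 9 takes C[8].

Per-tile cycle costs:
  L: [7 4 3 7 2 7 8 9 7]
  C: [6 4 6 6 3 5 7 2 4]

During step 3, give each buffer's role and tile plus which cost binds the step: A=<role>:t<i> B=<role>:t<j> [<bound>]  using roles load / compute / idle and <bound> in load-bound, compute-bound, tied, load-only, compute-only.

  0. 7=7c; end=7; A:t0 B:-
  1. max(4,6)=6c; end=13; A:t0 B:t1
  2. max(3,4)=4c; end=17; A:t2 B:t1
  3. max(7,6)=7c; end=24; A:t2 B:t3
  4. max(2,6)=6c; end=30; A:t4 B:t3
  5. max(7,3)=7c; end=37; A:t4 B:t5
  6. max(8,5)=8c; end=45; A:t6 B:t5
  7. max(9,7)=9c; end=54; A:t6 B:t7
  8. max(7,2)=7c; end=61; A:t8 B:t7
  9. 4=4c; end=65; A:t8 B:t7

step 3: A=compute:t2 B=load:t3 [load-bound]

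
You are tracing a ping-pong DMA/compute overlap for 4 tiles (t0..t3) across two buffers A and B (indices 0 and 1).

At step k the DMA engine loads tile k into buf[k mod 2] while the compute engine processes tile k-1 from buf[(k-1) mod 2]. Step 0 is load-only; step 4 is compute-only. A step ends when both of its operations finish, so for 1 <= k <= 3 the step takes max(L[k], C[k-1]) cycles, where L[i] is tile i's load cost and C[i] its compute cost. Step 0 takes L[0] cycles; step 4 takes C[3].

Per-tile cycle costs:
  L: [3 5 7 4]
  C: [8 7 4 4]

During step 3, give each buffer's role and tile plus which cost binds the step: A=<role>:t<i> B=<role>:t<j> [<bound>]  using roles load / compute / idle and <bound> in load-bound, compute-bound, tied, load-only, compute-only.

k=0 load=t0/3c comp=- wait=3 total=3
k=1 load=t1/5c comp=t0/8c wait=8 total=11
k=2 load=t2/7c comp=t1/7c wait=7 total=18
k=3 load=t3/4c comp=t2/4c wait=4 total=22
k=4 load=- comp=t3/4c wait=4 total=26

step 3: A=compute:t2 B=load:t3 [tied]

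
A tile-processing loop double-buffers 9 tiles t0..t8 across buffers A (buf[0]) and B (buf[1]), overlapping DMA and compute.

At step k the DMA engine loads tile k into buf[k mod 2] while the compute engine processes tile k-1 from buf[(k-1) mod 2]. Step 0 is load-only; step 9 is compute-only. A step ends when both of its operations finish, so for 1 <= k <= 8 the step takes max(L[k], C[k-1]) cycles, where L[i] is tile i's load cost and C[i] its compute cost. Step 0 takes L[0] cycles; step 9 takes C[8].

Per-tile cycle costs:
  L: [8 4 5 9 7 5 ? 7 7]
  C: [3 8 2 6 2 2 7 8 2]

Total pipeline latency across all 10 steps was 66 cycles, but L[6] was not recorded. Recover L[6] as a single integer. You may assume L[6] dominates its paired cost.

step 0 | dur = L[0]=8 = 8
step 1 | dur = max(L[1]=4, C[0]=3) = 4
step 2 | dur = max(L[2]=5, C[1]=8) = 8
step 3 | dur = max(L[3]=9, C[2]=2) = 9
step 4 | dur = max(L[4]=7, C[3]=6) = 7
step 5 | dur = max(L[5]=5, C[4]=2) = 5
step 6 | dur = max(L[6]=?, C[5]=2) = L[6]  (unknown; binding)
step 7 | dur = max(L[7]=7, C[6]=7) = 7
step 8 | dur = max(L[8]=7, C[7]=8) = 8
step 9 | dur = C[8]=2 = 2
sum of known step durations = 58
dur[6] = total - known = 66 - 58 = 8
L[6] is the binding max in step 6, so L[6] = dur[6] = 8

L[6] = 8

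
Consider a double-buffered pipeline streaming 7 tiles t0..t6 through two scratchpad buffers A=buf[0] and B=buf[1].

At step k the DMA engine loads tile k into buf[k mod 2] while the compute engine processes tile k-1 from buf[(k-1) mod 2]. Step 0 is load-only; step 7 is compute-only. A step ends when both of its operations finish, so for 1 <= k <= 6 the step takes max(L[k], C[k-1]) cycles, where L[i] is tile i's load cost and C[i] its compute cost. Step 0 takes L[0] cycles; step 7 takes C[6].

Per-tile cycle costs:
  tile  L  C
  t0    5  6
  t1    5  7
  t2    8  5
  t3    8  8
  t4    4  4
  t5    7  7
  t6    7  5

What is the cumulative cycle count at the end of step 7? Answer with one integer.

end_cycle[7] = 54

k=0 load=t0/5c comp=- wait=5 total=5
k=1 load=t1/5c comp=t0/6c wait=6 total=11
k=2 load=t2/8c comp=t1/7c wait=8 total=19
k=3 load=t3/8c comp=t2/5c wait=8 total=27
k=4 load=t4/4c comp=t3/8c wait=8 total=35
k=5 load=t5/7c comp=t4/4c wait=7 total=42
k=6 load=t6/7c comp=t5/7c wait=7 total=49
k=7 load=- comp=t6/5c wait=5 total=54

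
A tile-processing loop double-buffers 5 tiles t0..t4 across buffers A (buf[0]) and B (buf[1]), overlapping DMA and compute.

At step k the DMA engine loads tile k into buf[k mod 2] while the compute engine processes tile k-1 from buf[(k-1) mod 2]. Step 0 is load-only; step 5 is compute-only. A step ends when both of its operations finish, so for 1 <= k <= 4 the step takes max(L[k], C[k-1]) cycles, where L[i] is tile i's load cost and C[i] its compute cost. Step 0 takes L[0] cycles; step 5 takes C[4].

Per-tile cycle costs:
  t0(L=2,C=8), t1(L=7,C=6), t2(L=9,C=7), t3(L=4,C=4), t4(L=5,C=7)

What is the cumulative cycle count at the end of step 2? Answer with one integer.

[0] DMA t0→A (2c) ∥ CU idle ⇒ 2c, clock 2
[1] DMA t1→B (7c) ∥ CU A:t0 (8c) ⇒ 8c, clock 10
[2] DMA t2→A (9c) ∥ CU B:t1 (6c) ⇒ 9c, clock 19
[3] DMA t3→B (4c) ∥ CU A:t2 (7c) ⇒ 7c, clock 26
[4] DMA t4→A (5c) ∥ CU B:t3 (4c) ⇒ 5c, clock 31
[5] DMA idle ∥ CU A:t4 (7c) ⇒ 7c, clock 38

end_cycle[2] = 19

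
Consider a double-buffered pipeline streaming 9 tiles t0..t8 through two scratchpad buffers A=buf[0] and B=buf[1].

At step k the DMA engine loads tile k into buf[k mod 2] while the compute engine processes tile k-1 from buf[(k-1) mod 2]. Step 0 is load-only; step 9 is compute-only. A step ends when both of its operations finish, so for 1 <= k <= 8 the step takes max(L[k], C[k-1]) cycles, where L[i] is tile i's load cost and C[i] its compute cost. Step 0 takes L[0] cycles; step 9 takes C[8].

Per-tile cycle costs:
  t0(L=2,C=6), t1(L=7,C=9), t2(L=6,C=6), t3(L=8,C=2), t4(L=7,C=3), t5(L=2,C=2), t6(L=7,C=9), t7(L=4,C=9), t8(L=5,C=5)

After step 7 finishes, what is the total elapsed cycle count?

end_cycle[7] = 52

k=0 load=t0/2c comp=- wait=2 total=2
k=1 load=t1/7c comp=t0/6c wait=7 total=9
k=2 load=t2/6c comp=t1/9c wait=9 total=18
k=3 load=t3/8c comp=t2/6c wait=8 total=26
k=4 load=t4/7c comp=t3/2c wait=7 total=33
k=5 load=t5/2c comp=t4/3c wait=3 total=36
k=6 load=t6/7c comp=t5/2c wait=7 total=43
k=7 load=t7/4c comp=t6/9c wait=9 total=52
k=8 load=t8/5c comp=t7/9c wait=9 total=61
k=9 load=- comp=t8/5c wait=5 total=66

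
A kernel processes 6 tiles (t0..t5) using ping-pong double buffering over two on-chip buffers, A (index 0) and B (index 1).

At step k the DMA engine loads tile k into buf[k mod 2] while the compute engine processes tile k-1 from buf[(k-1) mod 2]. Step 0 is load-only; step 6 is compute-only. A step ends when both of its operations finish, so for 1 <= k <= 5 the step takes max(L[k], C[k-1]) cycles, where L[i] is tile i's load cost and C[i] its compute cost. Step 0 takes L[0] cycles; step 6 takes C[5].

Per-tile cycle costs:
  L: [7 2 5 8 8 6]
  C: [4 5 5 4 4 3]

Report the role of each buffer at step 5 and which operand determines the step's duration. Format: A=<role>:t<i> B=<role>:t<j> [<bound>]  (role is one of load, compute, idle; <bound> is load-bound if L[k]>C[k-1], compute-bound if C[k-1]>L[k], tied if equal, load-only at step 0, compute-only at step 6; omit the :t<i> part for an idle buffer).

step 5: A=compute:t4 B=load:t5 [load-bound]

  0. 7=7c; end=7; A:t0 B:-
  1. max(2,4)=4c; end=11; A:t0 B:t1
  2. max(5,5)=5c; end=16; A:t2 B:t1
  3. max(8,5)=8c; end=24; A:t2 B:t3
  4. max(8,4)=8c; end=32; A:t4 B:t3
  5. max(6,4)=6c; end=38; A:t4 B:t5
  6. 3=3c; end=41; A:t4 B:t5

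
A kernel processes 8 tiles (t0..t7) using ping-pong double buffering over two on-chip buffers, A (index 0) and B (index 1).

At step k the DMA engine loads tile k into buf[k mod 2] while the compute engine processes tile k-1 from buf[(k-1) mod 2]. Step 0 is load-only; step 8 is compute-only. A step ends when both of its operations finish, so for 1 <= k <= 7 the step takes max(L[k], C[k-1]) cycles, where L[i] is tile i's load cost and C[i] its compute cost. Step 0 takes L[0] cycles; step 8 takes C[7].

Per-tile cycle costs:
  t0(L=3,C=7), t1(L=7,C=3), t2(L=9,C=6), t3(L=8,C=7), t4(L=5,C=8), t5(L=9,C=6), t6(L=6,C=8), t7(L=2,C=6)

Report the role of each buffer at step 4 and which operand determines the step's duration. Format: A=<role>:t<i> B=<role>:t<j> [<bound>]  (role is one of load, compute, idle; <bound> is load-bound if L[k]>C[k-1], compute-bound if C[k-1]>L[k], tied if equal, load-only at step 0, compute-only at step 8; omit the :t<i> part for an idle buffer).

[0] DMA t0→A (3c) ∥ CU idle ⇒ 3c, clock 3
[1] DMA t1→B (7c) ∥ CU A:t0 (7c) ⇒ 7c, clock 10
[2] DMA t2→A (9c) ∥ CU B:t1 (3c) ⇒ 9c, clock 19
[3] DMA t3→B (8c) ∥ CU A:t2 (6c) ⇒ 8c, clock 27
[4] DMA t4→A (5c) ∥ CU B:t3 (7c) ⇒ 7c, clock 34
[5] DMA t5→B (9c) ∥ CU A:t4 (8c) ⇒ 9c, clock 43
[6] DMA t6→A (6c) ∥ CU B:t5 (6c) ⇒ 6c, clock 49
[7] DMA t7→B (2c) ∥ CU A:t6 (8c) ⇒ 8c, clock 57
[8] DMA idle ∥ CU B:t7 (6c) ⇒ 6c, clock 63

step 4: A=load:t4 B=compute:t3 [compute-bound]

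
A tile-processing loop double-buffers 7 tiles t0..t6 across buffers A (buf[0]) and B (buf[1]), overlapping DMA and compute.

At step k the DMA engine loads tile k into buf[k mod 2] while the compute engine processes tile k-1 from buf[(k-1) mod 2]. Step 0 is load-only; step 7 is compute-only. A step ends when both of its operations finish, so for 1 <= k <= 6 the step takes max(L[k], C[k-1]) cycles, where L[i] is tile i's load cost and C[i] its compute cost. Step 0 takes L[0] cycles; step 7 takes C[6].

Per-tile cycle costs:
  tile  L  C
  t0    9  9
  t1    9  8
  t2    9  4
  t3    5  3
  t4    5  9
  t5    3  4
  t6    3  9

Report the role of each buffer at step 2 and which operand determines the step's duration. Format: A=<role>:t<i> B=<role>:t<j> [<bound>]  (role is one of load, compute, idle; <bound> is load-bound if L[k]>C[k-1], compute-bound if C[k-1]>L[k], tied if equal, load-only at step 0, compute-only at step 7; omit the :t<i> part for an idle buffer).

step 0: L[0]=9 → dur=9, Σ=9 | A=load:t0 B=idle [load-only]
step 1: L[1]=9 C[0]=9 → dur=9, Σ=18 | A=compute:t0 B=load:t1 [tied]
step 2: L[2]=9 C[1]=8 → dur=9, Σ=27 | A=load:t2 B=compute:t1 [load-bound]
step 3: L[3]=5 C[2]=4 → dur=5, Σ=32 | A=compute:t2 B=load:t3 [load-bound]
step 4: L[4]=5 C[3]=3 → dur=5, Σ=37 | A=load:t4 B=compute:t3 [load-bound]
step 5: L[5]=3 C[4]=9 → dur=9, Σ=46 | A=compute:t4 B=load:t5 [compute-bound]
step 6: L[6]=3 C[5]=4 → dur=4, Σ=50 | A=load:t6 B=compute:t5 [compute-bound]
step 7: C[6]=9 → dur=9, Σ=59 | A=compute:t6 B=idle [compute-only]

step 2: A=load:t2 B=compute:t1 [load-bound]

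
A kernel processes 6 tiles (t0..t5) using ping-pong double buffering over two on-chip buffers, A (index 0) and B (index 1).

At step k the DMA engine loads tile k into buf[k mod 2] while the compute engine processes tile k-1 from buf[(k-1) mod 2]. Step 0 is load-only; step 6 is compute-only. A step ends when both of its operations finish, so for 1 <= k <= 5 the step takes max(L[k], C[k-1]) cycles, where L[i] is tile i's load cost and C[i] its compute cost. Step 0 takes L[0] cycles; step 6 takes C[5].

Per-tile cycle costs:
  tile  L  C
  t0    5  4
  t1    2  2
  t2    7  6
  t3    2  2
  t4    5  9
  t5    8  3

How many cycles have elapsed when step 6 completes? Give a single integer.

end_cycle[6] = 39

step 0: L[0]=5 → dur=5, Σ=5 | A=load:t0 B=idle [load-only]
step 1: L[1]=2 C[0]=4 → dur=4, Σ=9 | A=compute:t0 B=load:t1 [compute-bound]
step 2: L[2]=7 C[1]=2 → dur=7, Σ=16 | A=load:t2 B=compute:t1 [load-bound]
step 3: L[3]=2 C[2]=6 → dur=6, Σ=22 | A=compute:t2 B=load:t3 [compute-bound]
step 4: L[4]=5 C[3]=2 → dur=5, Σ=27 | A=load:t4 B=compute:t3 [load-bound]
step 5: L[5]=8 C[4]=9 → dur=9, Σ=36 | A=compute:t4 B=load:t5 [compute-bound]
step 6: C[5]=3 → dur=3, Σ=39 | A=idle B=compute:t5 [compute-only]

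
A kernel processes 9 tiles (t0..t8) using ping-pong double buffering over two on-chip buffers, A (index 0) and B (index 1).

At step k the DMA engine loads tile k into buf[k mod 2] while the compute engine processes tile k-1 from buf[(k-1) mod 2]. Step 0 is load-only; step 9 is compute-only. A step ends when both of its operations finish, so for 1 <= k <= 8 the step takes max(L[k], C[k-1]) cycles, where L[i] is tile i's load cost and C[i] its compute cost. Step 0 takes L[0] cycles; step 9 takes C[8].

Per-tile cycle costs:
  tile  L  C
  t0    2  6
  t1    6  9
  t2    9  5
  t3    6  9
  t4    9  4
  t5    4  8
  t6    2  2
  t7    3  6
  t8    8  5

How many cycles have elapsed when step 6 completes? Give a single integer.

end_cycle[6] = 44

  0. 2=2c; end=2; A:t0 B:-
  1. max(6,6)=6c; end=8; A:t0 B:t1
  2. max(9,9)=9c; end=17; A:t2 B:t1
  3. max(6,5)=6c; end=23; A:t2 B:t3
  4. max(9,9)=9c; end=32; A:t4 B:t3
  5. max(4,4)=4c; end=36; A:t4 B:t5
  6. max(2,8)=8c; end=44; A:t6 B:t5
  7. max(3,2)=3c; end=47; A:t6 B:t7
  8. max(8,6)=8c; end=55; A:t8 B:t7
  9. 5=5c; end=60; A:t8 B:t7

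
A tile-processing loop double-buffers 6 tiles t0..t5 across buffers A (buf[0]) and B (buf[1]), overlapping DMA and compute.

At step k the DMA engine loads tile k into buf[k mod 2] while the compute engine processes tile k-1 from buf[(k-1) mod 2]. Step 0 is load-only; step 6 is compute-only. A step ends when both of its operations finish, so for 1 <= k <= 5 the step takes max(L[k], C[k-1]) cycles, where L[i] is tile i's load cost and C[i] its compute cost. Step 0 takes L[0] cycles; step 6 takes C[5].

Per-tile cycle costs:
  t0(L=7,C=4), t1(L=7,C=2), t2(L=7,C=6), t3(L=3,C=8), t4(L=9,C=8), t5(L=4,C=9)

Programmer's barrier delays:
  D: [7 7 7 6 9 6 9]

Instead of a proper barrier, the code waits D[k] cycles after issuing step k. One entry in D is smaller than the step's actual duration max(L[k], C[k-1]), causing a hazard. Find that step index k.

hazard at step 5

k=0 barrier L[0]=7→7c, D[0]=7 ok
k=1 barrier max(L[1]=7,C[0]=4)→7c, D[1]=7 ok
k=2 barrier max(L[2]=7,C[1]=2)→7c, D[2]=7 ok
k=3 barrier max(L[3]=3,C[2]=6)→6c, D[3]=6 ok
k=4 barrier max(L[4]=9,C[3]=8)→9c, D[4]=9 ok
k=5 barrier max(L[5]=4,C[4]=8)→8c, D[5]=6 SHORT
k=6 barrier C[5]=9→9c, D[6]=9 ok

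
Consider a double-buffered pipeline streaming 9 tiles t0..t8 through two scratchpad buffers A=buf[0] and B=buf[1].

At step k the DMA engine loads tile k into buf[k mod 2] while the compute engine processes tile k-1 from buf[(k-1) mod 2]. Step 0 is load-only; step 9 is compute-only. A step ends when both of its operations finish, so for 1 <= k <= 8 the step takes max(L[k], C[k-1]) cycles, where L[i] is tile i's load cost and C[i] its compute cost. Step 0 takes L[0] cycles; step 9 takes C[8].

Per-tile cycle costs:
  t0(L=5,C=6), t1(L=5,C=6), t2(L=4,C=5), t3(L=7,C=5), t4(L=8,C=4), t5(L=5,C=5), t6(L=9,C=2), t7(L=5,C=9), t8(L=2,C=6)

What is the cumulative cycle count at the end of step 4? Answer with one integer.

step 0: L[0]=5 → dur=5, Σ=5 | A=load:t0 B=idle [load-only]
step 1: L[1]=5 C[0]=6 → dur=6, Σ=11 | A=compute:t0 B=load:t1 [compute-bound]
step 2: L[2]=4 C[1]=6 → dur=6, Σ=17 | A=load:t2 B=compute:t1 [compute-bound]
step 3: L[3]=7 C[2]=5 → dur=7, Σ=24 | A=compute:t2 B=load:t3 [load-bound]
step 4: L[4]=8 C[3]=5 → dur=8, Σ=32 | A=load:t4 B=compute:t3 [load-bound]
step 5: L[5]=5 C[4]=4 → dur=5, Σ=37 | A=compute:t4 B=load:t5 [load-bound]
step 6: L[6]=9 C[5]=5 → dur=9, Σ=46 | A=load:t6 B=compute:t5 [load-bound]
step 7: L[7]=5 C[6]=2 → dur=5, Σ=51 | A=compute:t6 B=load:t7 [load-bound]
step 8: L[8]=2 C[7]=9 → dur=9, Σ=60 | A=load:t8 B=compute:t7 [compute-bound]
step 9: C[8]=6 → dur=6, Σ=66 | A=compute:t8 B=idle [compute-only]

end_cycle[4] = 32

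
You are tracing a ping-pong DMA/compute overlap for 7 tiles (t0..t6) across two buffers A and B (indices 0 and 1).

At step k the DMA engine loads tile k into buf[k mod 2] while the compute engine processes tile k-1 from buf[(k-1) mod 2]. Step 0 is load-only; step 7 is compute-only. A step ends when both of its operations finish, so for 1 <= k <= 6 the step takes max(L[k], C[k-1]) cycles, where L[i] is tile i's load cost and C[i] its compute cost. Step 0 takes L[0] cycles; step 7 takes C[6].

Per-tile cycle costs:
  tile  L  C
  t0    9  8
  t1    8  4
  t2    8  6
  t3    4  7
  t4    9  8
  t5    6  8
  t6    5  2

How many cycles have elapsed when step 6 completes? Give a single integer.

  0. 9=9c; end=9; A:t0 B:-
  1. max(8,8)=8c; end=17; A:t0 B:t1
  2. max(8,4)=8c; end=25; A:t2 B:t1
  3. max(4,6)=6c; end=31; A:t2 B:t3
  4. max(9,7)=9c; end=40; A:t4 B:t3
  5. max(6,8)=8c; end=48; A:t4 B:t5
  6. max(5,8)=8c; end=56; A:t6 B:t5
  7. 2=2c; end=58; A:t6 B:t5

end_cycle[6] = 56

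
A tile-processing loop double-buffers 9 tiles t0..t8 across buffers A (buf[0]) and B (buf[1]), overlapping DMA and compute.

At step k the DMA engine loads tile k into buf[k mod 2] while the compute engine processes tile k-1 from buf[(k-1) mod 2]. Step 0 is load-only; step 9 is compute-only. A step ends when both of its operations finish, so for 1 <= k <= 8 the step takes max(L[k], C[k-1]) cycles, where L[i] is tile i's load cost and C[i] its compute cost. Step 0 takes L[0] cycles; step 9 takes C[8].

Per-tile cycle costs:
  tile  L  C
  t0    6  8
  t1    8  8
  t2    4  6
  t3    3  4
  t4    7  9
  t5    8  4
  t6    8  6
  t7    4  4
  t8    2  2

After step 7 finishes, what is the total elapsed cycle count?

step 0: L[0]=6 → dur=6, Σ=6 | A=load:t0 B=idle [load-only]
step 1: L[1]=8 C[0]=8 → dur=8, Σ=14 | A=compute:t0 B=load:t1 [tied]
step 2: L[2]=4 C[1]=8 → dur=8, Σ=22 | A=load:t2 B=compute:t1 [compute-bound]
step 3: L[3]=3 C[2]=6 → dur=6, Σ=28 | A=compute:t2 B=load:t3 [compute-bound]
step 4: L[4]=7 C[3]=4 → dur=7, Σ=35 | A=load:t4 B=compute:t3 [load-bound]
step 5: L[5]=8 C[4]=9 → dur=9, Σ=44 | A=compute:t4 B=load:t5 [compute-bound]
step 6: L[6]=8 C[5]=4 → dur=8, Σ=52 | A=load:t6 B=compute:t5 [load-bound]
step 7: L[7]=4 C[6]=6 → dur=6, Σ=58 | A=compute:t6 B=load:t7 [compute-bound]
step 8: L[8]=2 C[7]=4 → dur=4, Σ=62 | A=load:t8 B=compute:t7 [compute-bound]
step 9: C[8]=2 → dur=2, Σ=64 | A=compute:t8 B=idle [compute-only]

end_cycle[7] = 58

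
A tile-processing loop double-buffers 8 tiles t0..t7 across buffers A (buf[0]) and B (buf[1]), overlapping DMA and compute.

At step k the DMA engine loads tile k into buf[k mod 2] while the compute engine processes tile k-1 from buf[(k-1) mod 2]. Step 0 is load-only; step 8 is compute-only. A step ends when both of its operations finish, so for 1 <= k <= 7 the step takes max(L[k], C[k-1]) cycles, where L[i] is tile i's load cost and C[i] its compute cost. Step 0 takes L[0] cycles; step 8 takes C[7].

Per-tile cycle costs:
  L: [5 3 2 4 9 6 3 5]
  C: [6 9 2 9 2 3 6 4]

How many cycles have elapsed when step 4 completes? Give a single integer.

end_cycle[4] = 33

k=0 load=t0/5c comp=- wait=5 total=5
k=1 load=t1/3c comp=t0/6c wait=6 total=11
k=2 load=t2/2c comp=t1/9c wait=9 total=20
k=3 load=t3/4c comp=t2/2c wait=4 total=24
k=4 load=t4/9c comp=t3/9c wait=9 total=33
k=5 load=t5/6c comp=t4/2c wait=6 total=39
k=6 load=t6/3c comp=t5/3c wait=3 total=42
k=7 load=t7/5c comp=t6/6c wait=6 total=48
k=8 load=- comp=t7/4c wait=4 total=52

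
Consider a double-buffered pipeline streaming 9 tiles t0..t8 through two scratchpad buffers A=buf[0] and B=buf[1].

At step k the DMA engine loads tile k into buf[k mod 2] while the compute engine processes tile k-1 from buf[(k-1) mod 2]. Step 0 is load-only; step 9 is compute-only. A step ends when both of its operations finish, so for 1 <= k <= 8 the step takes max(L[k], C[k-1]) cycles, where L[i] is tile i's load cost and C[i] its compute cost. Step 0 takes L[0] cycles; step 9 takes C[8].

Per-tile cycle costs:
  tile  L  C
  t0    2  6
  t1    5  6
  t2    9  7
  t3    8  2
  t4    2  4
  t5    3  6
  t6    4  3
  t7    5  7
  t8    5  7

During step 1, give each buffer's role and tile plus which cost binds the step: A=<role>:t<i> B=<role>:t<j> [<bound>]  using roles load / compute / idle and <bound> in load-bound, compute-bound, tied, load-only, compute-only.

  0. 2=2c; end=2; A:t0 B:-
  1. max(5,6)=6c; end=8; A:t0 B:t1
  2. max(9,6)=9c; end=17; A:t2 B:t1
  3. max(8,7)=8c; end=25; A:t2 B:t3
  4. max(2,2)=2c; end=27; A:t4 B:t3
  5. max(3,4)=4c; end=31; A:t4 B:t5
  6. max(4,6)=6c; end=37; A:t6 B:t5
  7. max(5,3)=5c; end=42; A:t6 B:t7
  8. max(5,7)=7c; end=49; A:t8 B:t7
  9. 7=7c; end=56; A:t8 B:t7

step 1: A=compute:t0 B=load:t1 [compute-bound]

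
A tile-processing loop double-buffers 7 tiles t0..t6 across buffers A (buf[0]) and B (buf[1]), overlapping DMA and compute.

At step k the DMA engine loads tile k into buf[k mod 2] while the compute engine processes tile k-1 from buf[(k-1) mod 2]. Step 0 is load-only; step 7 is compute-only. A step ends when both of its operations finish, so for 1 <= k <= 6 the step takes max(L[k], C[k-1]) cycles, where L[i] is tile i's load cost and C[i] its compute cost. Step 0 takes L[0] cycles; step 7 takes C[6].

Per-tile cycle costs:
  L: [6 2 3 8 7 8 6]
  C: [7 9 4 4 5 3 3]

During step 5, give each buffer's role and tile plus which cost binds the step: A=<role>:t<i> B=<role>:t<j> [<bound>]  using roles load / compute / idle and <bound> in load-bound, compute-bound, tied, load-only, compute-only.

k=0 load=t0/6c comp=- wait=6 total=6
k=1 load=t1/2c comp=t0/7c wait=7 total=13
k=2 load=t2/3c comp=t1/9c wait=9 total=22
k=3 load=t3/8c comp=t2/4c wait=8 total=30
k=4 load=t4/7c comp=t3/4c wait=7 total=37
k=5 load=t5/8c comp=t4/5c wait=8 total=45
k=6 load=t6/6c comp=t5/3c wait=6 total=51
k=7 load=- comp=t6/3c wait=3 total=54

step 5: A=compute:t4 B=load:t5 [load-bound]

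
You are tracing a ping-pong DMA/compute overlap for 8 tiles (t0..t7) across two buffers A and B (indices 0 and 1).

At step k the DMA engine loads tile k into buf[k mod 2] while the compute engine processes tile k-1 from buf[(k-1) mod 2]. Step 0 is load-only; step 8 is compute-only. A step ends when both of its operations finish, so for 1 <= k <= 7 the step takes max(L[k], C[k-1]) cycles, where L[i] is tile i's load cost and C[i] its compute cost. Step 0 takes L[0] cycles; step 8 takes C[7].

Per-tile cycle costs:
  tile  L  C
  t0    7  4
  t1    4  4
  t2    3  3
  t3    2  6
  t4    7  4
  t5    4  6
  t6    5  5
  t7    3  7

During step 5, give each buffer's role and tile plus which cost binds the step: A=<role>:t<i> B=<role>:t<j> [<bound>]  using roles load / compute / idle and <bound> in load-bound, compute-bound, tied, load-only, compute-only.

step 5: A=compute:t4 B=load:t5 [tied]

step 0: L[0]=7 → dur=7, Σ=7 | A=load:t0 B=idle [load-only]
step 1: L[1]=4 C[0]=4 → dur=4, Σ=11 | A=compute:t0 B=load:t1 [tied]
step 2: L[2]=3 C[1]=4 → dur=4, Σ=15 | A=load:t2 B=compute:t1 [compute-bound]
step 3: L[3]=2 C[2]=3 → dur=3, Σ=18 | A=compute:t2 B=load:t3 [compute-bound]
step 4: L[4]=7 C[3]=6 → dur=7, Σ=25 | A=load:t4 B=compute:t3 [load-bound]
step 5: L[5]=4 C[4]=4 → dur=4, Σ=29 | A=compute:t4 B=load:t5 [tied]
step 6: L[6]=5 C[5]=6 → dur=6, Σ=35 | A=load:t6 B=compute:t5 [compute-bound]
step 7: L[7]=3 C[6]=5 → dur=5, Σ=40 | A=compute:t6 B=load:t7 [compute-bound]
step 8: C[7]=7 → dur=7, Σ=47 | A=idle B=compute:t7 [compute-only]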